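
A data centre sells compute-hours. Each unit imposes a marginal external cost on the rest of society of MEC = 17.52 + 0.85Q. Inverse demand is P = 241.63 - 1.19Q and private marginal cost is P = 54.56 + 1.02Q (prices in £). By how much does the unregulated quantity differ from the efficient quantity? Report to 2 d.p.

29.24 units

Market equilibrium (private): 54.56 + 1.02Q = 241.63 - 1.19Q → Q_m = 84.6471.
Social marginal cost = private MC + MEC = 72.08 + 1.87Q.
Set SMC = demand: 72.08 + 1.87Q = 241.63 - 1.19Q → Q* = 55.4085.
Gap = |84.6471 − 55.4085| = 29.2386.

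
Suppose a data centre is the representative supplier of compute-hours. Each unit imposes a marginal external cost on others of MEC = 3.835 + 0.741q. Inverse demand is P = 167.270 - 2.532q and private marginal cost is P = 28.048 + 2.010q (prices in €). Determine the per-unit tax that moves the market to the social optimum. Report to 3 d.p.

tax = €22.825 per unit

Social marginal cost = private MC + MEC = 31.883 + 2.751q.
Set SMC = demand: 31.883 + 2.751q = 167.270 - 2.532q → q* = 25.6269.
The Pigouvian tax equals MEC at q*: 3.835 + 0.741×25.6269 = 22.8245.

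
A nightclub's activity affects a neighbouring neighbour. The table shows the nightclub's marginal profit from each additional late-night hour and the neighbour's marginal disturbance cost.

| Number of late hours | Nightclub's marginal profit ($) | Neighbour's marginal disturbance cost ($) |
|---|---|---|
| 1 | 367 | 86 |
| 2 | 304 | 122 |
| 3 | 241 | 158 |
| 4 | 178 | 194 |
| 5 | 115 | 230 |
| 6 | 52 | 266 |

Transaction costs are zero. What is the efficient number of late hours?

Bargaining reaches the level where marginal profit last exceeds marginal disturbance cost.
That holds through level 3 (241 ≥ 158) but not at 4 (178 < 194).

3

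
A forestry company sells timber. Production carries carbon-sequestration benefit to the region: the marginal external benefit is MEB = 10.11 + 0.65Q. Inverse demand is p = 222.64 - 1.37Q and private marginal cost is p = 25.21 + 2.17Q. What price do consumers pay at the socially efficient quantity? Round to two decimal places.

Social marginal cost = private MC − MEB = 15.10 + 1.52Q.
Set SMC = demand: 15.10 + 1.52Q = 222.64 - 1.37Q → Q* = 71.8131.
Consumer price on the demand curve at Q*: 222.64 − 1.37×71.8131 = 124.2561.

P = 124.26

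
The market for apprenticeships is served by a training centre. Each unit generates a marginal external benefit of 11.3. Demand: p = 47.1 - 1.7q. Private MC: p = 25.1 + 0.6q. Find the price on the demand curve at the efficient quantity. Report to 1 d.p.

Social marginal cost = private MC − MEB = 13.8 + 0.6q.
Set SMC = demand: 13.8 + 0.6q = 47.1 - 1.7q → q* = 14.4783.
Consumer price on the demand curve at q*: 47.1 − 1.7×14.4783 = 22.4869.

P = 22.5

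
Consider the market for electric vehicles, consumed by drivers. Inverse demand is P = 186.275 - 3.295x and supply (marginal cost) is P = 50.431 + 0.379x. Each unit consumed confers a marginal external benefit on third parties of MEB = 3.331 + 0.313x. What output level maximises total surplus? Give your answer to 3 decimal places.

Social marginal benefit = demand + MEB = 189.606 - 2.982x.
Set SMB = MC: 189.606 - 2.982x = 50.431 + 0.379x → x* = 41.4088.

x* = 41.409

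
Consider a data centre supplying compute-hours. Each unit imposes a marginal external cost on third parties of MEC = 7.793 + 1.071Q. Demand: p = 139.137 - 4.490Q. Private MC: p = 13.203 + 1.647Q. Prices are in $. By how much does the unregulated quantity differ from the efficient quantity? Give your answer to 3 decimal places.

4.130 units

Market equilibrium (private): 13.203 + 1.647Q = 139.137 - 4.490Q → Q_m = 20.5204.
Social marginal cost = private MC + MEC = 20.996 + 2.718Q.
Set SMC = demand: 20.996 + 2.718Q = 139.137 - 4.490Q → Q* = 16.3903.
Gap = |20.5204 − 16.3903| = 4.1301.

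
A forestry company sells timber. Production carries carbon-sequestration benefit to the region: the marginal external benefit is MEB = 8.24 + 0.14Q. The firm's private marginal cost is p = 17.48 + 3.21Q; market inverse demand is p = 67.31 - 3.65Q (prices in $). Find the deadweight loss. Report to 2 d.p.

Market equilibrium (private): 17.48 + 3.21Q = 67.31 - 3.65Q → Q_m = 7.2638.
Social marginal cost = private MC − MEB = 9.24 + 3.07Q.
Set SMC = demand: 9.24 + 3.07Q = 67.31 - 3.65Q → Q* = 8.6414.
The welfare-loss triangle has base |Q_m − Q*| and height MEB(Q_m) (the vertical gap between SMC and demand is zero at Q* and MEB at Q_m).
DWL = ½ × 1.3776 × 9.2569 = 6.3762.

DWL = $6.38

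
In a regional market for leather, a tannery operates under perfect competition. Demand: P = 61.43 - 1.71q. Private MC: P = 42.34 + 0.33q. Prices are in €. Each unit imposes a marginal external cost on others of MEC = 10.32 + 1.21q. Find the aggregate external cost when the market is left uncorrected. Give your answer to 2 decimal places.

€149.55

Market equilibrium (private): 42.34 + 0.33q = 61.43 - 1.71q → q_m = 9.3578.
Total external cost = ∫₀^{q_m} (10.32 + 1.21q) dq = 10.32×9.3578 + ½×1.21×9.3578² = 149.5514.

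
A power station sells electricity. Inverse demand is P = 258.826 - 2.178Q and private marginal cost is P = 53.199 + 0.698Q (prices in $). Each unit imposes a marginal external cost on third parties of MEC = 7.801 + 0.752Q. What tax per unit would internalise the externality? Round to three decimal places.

tax = $48.806 per unit

Social marginal cost = private MC + MEC = 61.000 + 1.450Q.
Set SMC = demand: 61.000 + 1.450Q = 258.826 - 2.178Q → Q* = 54.5276.
The Pigouvian tax equals MEC at Q*: 7.801 + 0.752×54.5276 = 48.8058.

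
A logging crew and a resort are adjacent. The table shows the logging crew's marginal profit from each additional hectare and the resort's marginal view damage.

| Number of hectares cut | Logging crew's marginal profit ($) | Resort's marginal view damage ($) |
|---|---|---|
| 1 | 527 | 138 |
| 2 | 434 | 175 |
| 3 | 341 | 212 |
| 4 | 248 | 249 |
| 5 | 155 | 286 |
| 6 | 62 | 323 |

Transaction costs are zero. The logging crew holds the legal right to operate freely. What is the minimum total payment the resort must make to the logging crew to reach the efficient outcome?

$465

Left alone the logging crew would choose level 6 (marginal profit stays positive).
Efficient level: k* = 3 (marginal profit ≥ marginal view damage through 3).
The resort must at least cover the logging crew's forgone profit from cutting 6→3: 248 + 155 + 62 = 465.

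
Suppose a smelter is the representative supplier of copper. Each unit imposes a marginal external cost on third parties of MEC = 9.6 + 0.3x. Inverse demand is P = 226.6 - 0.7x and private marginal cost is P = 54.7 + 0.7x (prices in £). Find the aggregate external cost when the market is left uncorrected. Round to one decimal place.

Market equilibrium (private): 54.7 + 0.7x = 226.6 - 0.7x → x_m = 122.7857.
Total external cost = ∫₀^{x_m} (9.6 + 0.3x) dx = 9.6×122.7857 + ½×0.3×122.7857² = 3440.1919.

£3440.2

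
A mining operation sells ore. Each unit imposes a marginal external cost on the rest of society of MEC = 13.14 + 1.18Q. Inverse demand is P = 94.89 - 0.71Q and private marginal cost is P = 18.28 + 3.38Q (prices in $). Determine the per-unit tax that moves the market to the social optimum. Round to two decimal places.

Social marginal cost = private MC + MEC = 31.42 + 4.56Q.
Set SMC = demand: 31.42 + 4.56Q = 94.89 - 0.71Q → Q* = 12.0436.
The Pigouvian tax equals MEC at Q*: 13.14 + 1.18×12.0436 = 27.3514.

tax = $27.35 per unit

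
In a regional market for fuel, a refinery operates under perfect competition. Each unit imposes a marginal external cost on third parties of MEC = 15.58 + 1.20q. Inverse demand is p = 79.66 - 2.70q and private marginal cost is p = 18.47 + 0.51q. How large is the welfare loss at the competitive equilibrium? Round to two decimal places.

Market equilibrium (private): 18.47 + 0.51q = 79.66 - 2.70q → q_m = 19.0623.
Social marginal cost = private MC + MEC = 34.05 + 1.71q.
Set SMC = demand: 34.05 + 1.71q = 79.66 - 2.70q → q* = 10.3424.
The welfare-loss triangle has base |q_m − q*| and height MEC(q_m) (the vertical gap between SMC and demand is zero at q* and MEC at q_m).
DWL = ½ × 8.7199 × 38.4548 = 167.6610.

DWL = 167.66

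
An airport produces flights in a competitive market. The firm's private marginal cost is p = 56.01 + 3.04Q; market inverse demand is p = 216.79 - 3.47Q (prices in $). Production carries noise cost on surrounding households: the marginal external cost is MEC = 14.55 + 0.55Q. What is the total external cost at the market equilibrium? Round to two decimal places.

$527.09

Market equilibrium (private): 56.01 + 3.04Q = 216.79 - 3.47Q → Q_m = 24.6974.
Total external cost = ∫₀^{Q_m} (14.55 + 0.55Q) dQ = 14.55×24.6974 + ½×0.55×24.6974² = 527.0866.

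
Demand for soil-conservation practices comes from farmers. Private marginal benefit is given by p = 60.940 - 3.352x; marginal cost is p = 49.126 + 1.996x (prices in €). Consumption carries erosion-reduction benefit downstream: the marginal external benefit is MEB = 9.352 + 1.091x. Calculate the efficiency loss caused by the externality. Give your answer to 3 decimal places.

Market equilibrium (private): 49.126 + 1.996x = 60.940 - 3.352x → x_m = 2.2091.
Social marginal benefit = demand + MEB = 70.292 - 2.261x.
Set SMB = MC: 70.292 - 2.261x = 49.126 + 1.996x → x* = 4.9720.
The loss is the area between SMB and MC from x* to x_m; with linear curves that's a triangle of height MEB(x_m).
DWL = ½ × 2.7629 × 11.7621 = 16.2488.

DWL = €16.249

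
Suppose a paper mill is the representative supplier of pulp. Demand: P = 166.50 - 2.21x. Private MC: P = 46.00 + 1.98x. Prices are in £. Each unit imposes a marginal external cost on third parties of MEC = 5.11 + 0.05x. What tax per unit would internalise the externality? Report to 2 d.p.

tax = £6.47 per unit

Social marginal cost = private MC + MEC = 51.11 + 2.03x.
Set SMC = demand: 51.11 + 2.03x = 166.50 - 2.21x → x* = 27.2146.
The Pigouvian tax equals MEC at x*: 5.11 + 0.05×27.2146 = 6.4707.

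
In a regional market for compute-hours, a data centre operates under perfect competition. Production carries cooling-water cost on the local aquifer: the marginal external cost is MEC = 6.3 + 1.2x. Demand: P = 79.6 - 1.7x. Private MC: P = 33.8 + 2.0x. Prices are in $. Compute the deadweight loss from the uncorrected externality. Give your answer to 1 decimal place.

DWL = $45.7

Market equilibrium (private): 33.8 + 2.0x = 79.6 - 1.7x → x_m = 12.3784.
Social marginal cost = private MC + MEC = 40.1 + 3.2x.
Set SMC = demand: 40.1 + 3.2x = 79.6 - 1.7x → x* = 8.0612.
The welfare-loss triangle has base |x_m − x*| and height MEC(x_m) (the vertical gap between SMC and demand is zero at x* and MEC at x_m).
DWL = ½ × 4.3172 × 21.1541 = 45.6632.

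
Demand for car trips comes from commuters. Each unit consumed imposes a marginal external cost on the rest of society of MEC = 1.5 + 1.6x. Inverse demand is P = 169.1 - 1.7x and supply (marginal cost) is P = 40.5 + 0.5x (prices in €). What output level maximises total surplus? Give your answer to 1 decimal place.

x* = 33.4

Social marginal benefit = demand − MEC = 167.6 - 3.3x.
Set SMB = MC: 167.6 - 3.3x = 40.5 + 0.5x → x* = 33.4474.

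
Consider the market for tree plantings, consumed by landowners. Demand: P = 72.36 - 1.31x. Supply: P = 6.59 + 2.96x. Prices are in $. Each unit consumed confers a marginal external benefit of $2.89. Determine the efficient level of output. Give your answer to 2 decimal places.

x* = 16.08

Social marginal benefit = demand + MEB = 75.25 - 1.31x.
Set SMB = MC: 75.25 - 1.31x = 6.59 + 2.96x → x* = 16.0796.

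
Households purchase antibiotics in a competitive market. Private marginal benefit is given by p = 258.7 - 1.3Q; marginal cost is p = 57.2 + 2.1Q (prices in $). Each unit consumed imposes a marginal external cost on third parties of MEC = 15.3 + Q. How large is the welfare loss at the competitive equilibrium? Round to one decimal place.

Market equilibrium (private): 57.2 + 2.1Q = 258.7 - 1.3Q → Q_m = 59.2647.
Social marginal benefit = demand − MEC = 243.4 - 2.3Q.
Set SMB = MC: 243.4 - 2.3Q = 57.2 + 2.1Q → Q* = 42.3182.
The loss is the area between SMB and MC from Q* to Q_m; with linear curves that's a triangle of height MEC(Q_m).
DWL = ½ × 16.9465 × 74.5647 = 631.8053.

DWL = $631.8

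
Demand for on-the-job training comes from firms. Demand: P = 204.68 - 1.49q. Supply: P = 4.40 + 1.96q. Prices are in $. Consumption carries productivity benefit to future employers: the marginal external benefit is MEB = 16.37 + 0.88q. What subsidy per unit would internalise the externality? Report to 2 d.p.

Social marginal benefit = demand + MEB = 221.05 - 0.61q.
Set SMB = MC: 221.05 - 0.61q = 4.40 + 1.96q → q* = 84.2996.
The Pigouvian subsidy equals MEB at q*: 16.37 + 0.88×84.2996 = 90.5536.

subsidy = $90.55 per unit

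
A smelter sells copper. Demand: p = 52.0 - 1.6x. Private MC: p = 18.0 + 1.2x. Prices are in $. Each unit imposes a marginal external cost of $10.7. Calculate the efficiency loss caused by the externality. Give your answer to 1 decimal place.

Market equilibrium (private): 18.0 + 1.2x = 52.0 - 1.6x → x_m = 12.1429.
Social marginal cost = private MC + MEC = 28.7 + 1.2x.
Set SMC = demand: 28.7 + 1.2x = 52.0 - 1.6x → x* = 8.3214.
Height of the DWL triangle at x_m is SMC(x_m) − demand(x_m) = MEC(x_m) = 10.7000.
DWL = ½ × 3.8215 × 10.7000 = 20.4450.

DWL = $20.4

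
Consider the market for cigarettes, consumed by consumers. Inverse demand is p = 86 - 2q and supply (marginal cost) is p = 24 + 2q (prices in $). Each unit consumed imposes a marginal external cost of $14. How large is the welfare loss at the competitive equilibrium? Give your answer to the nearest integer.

Market equilibrium (private): 24 + 2q = 86 - 2q → q_m = 15.5000.
Social marginal benefit = demand − MEC = 72 - 2q.
Set SMB = MC: 72 - 2q = 24 + 2q → q* = 12.0000.
Height of the DWL triangle at q_m is MC(q_m) − SMB(q_m) = MEC(q_m) = 14.0000.
DWL = ½ × 3.5000 × 14.0000 = 24.5000.

DWL = $25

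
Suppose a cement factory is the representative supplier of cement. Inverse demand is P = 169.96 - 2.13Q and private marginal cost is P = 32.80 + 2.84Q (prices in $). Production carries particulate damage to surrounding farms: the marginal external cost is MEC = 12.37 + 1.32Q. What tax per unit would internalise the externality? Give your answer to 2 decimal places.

Social marginal cost = private MC + MEC = 45.17 + 4.16Q.
Set SMC = demand: 45.17 + 4.16Q = 169.96 - 2.13Q → Q* = 19.8394.
The Pigouvian tax equals MEC at Q*: 12.37 + 1.32×19.8394 = 38.5580.

tax = $38.56 per unit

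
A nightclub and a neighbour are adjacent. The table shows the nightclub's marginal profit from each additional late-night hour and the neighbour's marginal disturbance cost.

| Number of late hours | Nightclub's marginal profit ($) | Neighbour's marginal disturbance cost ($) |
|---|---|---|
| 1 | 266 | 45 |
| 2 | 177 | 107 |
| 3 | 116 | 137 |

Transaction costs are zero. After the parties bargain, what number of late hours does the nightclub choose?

Bargaining reaches the level where marginal profit last exceeds marginal disturbance cost.
That holds through level 2 (177 ≥ 107) but not at 3 (116 < 137).

2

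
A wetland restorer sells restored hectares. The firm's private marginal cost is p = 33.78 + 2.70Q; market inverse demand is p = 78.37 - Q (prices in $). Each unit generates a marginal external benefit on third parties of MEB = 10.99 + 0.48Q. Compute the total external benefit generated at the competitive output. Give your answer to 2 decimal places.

$167.30

Market equilibrium (private): 33.78 + 2.70Q = 78.37 - Q → Q_m = 12.0514.
Total external benefit = ∫₀^{Q_m} (10.99 + 0.48Q) dQ = 10.99×12.0514 + ½×0.48×12.0514² = 167.3016.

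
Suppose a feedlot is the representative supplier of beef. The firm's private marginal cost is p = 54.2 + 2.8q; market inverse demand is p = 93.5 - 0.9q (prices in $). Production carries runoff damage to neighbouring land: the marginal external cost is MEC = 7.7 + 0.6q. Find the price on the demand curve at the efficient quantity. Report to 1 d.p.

Social marginal cost = private MC + MEC = 61.9 + 3.4q.
Set SMC = demand: 61.9 + 3.4q = 93.5 - 0.9q → q* = 7.3488.
Consumer price on the demand curve at q*: 93.5 − 0.9×7.3488 = 86.8861.

P = $86.9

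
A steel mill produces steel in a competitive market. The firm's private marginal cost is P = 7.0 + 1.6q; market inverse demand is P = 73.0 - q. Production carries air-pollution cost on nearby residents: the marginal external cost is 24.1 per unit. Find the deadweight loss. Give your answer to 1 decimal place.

DWL = 111.7

Market equilibrium (private): 7.0 + 1.6q = 73.0 - q → q_m = 25.3846.
Social marginal cost = private MC + MEC = 31.1 + 1.6q.
Set SMC = demand: 31.1 + 1.6q = 73.0 - q → q* = 16.1154.
Height of the DWL triangle at q_m is SMC(q_m) − demand(q_m) = MEC(q_m) = 24.1000.
DWL = ½ × 9.2692 × 24.1000 = 111.6939.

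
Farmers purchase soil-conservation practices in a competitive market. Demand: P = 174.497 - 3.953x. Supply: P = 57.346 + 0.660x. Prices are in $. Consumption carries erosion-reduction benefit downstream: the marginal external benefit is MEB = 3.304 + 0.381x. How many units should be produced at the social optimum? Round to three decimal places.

x* = 28.463

Social marginal benefit = demand + MEB = 177.801 - 3.572x.
Set SMB = MC: 177.801 - 3.572x = 57.346 + 0.660x → x* = 28.4629.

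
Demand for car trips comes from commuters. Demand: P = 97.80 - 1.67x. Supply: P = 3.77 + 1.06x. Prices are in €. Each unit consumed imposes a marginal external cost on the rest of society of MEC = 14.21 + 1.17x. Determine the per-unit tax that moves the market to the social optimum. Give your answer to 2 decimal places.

tax = €38.16 per unit

Social marginal benefit = demand − MEC = 83.59 - 2.84x.
Set SMB = MC: 83.59 - 2.84x = 3.77 + 1.06x → x* = 20.4667.
The Pigouvian tax equals MEC at x*: 14.21 + 1.17×20.4667 = 38.1560.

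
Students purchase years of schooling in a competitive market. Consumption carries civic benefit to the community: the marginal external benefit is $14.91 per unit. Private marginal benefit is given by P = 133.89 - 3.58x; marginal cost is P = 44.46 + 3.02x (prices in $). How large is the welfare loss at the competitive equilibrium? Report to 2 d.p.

Market equilibrium (private): 44.46 + 3.02x = 133.89 - 3.58x → x_m = 13.5500.
Social marginal benefit = demand + MEB = 148.80 - 3.58x.
Set SMB = MC: 148.80 - 3.58x = 44.46 + 3.02x → x* = 15.8091.
The loss is the area between SMB and MC from x* to x_m; with linear curves that's a triangle of height MEB(x_m).
DWL = ½ × 2.2591 × 14.9100 = 16.8416.

DWL = $16.84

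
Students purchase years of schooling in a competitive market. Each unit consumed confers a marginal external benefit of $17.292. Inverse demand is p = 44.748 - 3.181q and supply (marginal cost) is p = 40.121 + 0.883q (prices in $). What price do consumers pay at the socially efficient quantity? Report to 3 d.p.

Social marginal benefit = demand + MEB = 62.040 - 3.181q.
Set SMB = MC: 62.040 - 3.181q = 40.121 + 0.883q → q* = 5.3935.
Consumer price on the demand curve at q*: 44.748 − 3.181×5.3935 = 27.5913.

P = $27.591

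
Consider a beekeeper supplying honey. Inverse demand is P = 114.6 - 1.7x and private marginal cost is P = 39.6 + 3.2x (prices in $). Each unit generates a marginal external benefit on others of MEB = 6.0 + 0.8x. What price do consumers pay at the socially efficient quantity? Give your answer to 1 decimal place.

P = $81.0

Social marginal cost = private MC − MEB = 33.6 + 2.4x.
Set SMC = demand: 33.6 + 2.4x = 114.6 - 1.7x → x* = 19.7561.
Consumer price on the demand curve at x*: 114.6 − 1.7×19.7561 = 81.0146.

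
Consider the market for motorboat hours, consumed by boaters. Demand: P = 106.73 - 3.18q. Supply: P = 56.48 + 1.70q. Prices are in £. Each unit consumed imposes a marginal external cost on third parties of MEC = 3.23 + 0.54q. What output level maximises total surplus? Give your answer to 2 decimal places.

Social marginal benefit = demand − MEC = 103.50 - 3.72q.
Set SMB = MC: 103.50 - 3.72q = 56.48 + 1.70q → q* = 8.6753.

q* = 8.68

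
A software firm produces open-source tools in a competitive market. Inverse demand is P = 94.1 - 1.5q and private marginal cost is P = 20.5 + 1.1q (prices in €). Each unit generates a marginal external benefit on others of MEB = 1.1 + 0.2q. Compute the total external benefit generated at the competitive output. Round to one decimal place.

Market equilibrium (private): 20.5 + 1.1q = 94.1 - 1.5q → q_m = 28.3077.
Total external benefit = ∫₀^{q_m} (1.1 + 0.2q) dq = 1.1×28.3077 + ½×0.2×28.3077² = 111.2711.

€111.3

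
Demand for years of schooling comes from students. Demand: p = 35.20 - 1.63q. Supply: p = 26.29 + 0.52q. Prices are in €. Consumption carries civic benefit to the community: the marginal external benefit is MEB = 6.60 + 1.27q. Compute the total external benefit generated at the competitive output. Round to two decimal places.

€38.26

Market equilibrium (private): 26.29 + 0.52q = 35.20 - 1.63q → q_m = 4.1442.
Total external benefit = ∫₀^{q_m} (6.60 + 1.27q) dq = 6.60×4.1442 + ½×1.27×4.1442² = 38.2575.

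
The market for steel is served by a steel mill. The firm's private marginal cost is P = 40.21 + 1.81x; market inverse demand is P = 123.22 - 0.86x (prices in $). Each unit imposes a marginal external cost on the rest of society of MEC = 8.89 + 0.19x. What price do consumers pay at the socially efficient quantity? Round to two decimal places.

P = $100.93

Social marginal cost = private MC + MEC = 49.10 + 2.00x.
Set SMC = demand: 49.10 + 2.00x = 123.22 - 0.86x → x* = 25.9161.
Consumer price on the demand curve at x*: 123.22 − 0.86×25.9161 = 100.9322.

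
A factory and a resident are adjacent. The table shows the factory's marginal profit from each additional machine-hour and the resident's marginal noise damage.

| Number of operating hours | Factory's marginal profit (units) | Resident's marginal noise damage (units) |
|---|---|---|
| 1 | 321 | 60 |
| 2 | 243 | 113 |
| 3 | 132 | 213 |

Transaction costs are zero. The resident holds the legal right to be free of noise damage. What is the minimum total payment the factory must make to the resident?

173

Efficient level: marginal profit ≥ marginal noise damage through level 2, so k* = 2.
With the resident holding the right, the factory must at least compensate total damage at k*: 60 + 113 = 173.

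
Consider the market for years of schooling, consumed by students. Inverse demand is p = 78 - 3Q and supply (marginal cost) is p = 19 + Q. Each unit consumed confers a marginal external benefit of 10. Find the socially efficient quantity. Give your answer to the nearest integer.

Q* = 17

Social marginal benefit = demand + MEB = 88 - 3Q.
Set SMB = MC: 88 - 3Q = 19 + Q → Q* = 17.2500.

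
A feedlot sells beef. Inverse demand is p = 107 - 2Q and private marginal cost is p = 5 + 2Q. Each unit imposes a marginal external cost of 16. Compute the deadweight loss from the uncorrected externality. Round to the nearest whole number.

Market equilibrium (private): 5 + 2Q = 107 - 2Q → Q_m = 25.5000.
Social marginal cost = private MC + MEC = 21 + 2Q.
Set SMC = demand: 21 + 2Q = 107 - 2Q → Q* = 21.5000.
Height of the DWL triangle at Q_m is SMC(Q_m) − demand(Q_m) = MEC(Q_m) = 16.0000.
DWL = ½ × 4.0000 × 16.0000 = 32.0000.

DWL = 32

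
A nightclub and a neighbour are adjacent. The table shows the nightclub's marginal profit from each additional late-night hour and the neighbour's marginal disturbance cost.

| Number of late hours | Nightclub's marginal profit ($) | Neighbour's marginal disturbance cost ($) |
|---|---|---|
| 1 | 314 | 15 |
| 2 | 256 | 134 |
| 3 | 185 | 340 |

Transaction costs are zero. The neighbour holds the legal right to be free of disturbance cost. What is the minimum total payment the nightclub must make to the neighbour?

Efficient level: marginal profit ≥ marginal disturbance cost through level 2, so k* = 2.
With the neighbour holding the right, the nightclub must at least compensate total damage at k*: 15 + 134 = 149.

$149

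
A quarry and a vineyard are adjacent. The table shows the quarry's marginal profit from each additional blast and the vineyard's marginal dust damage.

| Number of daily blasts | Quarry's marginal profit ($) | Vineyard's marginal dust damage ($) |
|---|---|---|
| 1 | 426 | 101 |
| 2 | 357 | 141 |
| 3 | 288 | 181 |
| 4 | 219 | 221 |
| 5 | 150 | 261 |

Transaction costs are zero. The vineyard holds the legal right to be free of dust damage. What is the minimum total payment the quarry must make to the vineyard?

$423

Efficient level: marginal profit ≥ marginal dust damage through level 3, so k* = 3.
With the vineyard holding the right, the quarry must at least compensate total damage at k*: 101 + 141 + 181 = 423.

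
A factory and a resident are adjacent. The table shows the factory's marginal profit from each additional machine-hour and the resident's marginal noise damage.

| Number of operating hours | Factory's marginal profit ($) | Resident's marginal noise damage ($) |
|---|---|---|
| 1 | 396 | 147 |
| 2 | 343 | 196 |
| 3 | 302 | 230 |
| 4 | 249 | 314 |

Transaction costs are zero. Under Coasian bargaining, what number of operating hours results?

3

Bargaining reaches the level where marginal profit last exceeds marginal noise damage.
That holds through level 3 (302 ≥ 230) but not at 4 (249 < 314).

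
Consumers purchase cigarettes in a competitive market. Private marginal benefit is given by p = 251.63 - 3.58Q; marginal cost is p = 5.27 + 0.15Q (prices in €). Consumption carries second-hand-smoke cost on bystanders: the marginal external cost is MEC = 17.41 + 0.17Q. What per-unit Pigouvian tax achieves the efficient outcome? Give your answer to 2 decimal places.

tax = €27.39 per unit

Social marginal benefit = demand − MEC = 234.22 - 3.75Q.
Set SMB = MC: 234.22 - 3.75Q = 5.27 + 0.15Q → Q* = 58.7051.
The Pigouvian tax equals MEC at Q*: 17.41 + 0.17×58.7051 = 27.3899.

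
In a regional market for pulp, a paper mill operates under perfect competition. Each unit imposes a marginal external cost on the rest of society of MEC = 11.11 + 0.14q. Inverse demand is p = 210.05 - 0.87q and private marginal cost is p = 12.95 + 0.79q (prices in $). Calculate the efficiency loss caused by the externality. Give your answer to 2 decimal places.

Market equilibrium (private): 12.95 + 0.79q = 210.05 - 0.87q → q_m = 118.7349.
Social marginal cost = private MC + MEC = 24.06 + 0.93q.
Set SMC = demand: 24.06 + 0.93q = 210.05 - 0.87q → q* = 103.3278.
Height of the DWL triangle at q_m is SMC(q_m) − demand(q_m) = MEC(q_m) = 27.7329.
DWL = ½ × 15.4071 × 27.7329 = 213.6418.

DWL = $213.64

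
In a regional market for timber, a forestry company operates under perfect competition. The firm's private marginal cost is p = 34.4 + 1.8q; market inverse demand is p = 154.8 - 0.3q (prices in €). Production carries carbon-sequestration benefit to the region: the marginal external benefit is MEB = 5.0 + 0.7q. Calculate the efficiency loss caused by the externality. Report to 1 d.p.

Market equilibrium (private): 34.4 + 1.8q = 154.8 - 0.3q → q_m = 57.3333.
Social marginal cost = private MC − MEB = 29.4 + 1.1q.
Set SMC = demand: 29.4 + 1.1q = 154.8 - 0.3q → q* = 89.5714.
The welfare-loss triangle has base |q_m − q*| and height MEB(q_m) (the vertical gap between SMC and demand is zero at q* and MEB at q_m).
DWL = ½ × 32.2381 × 45.1333 = 727.5059.

DWL = €727.5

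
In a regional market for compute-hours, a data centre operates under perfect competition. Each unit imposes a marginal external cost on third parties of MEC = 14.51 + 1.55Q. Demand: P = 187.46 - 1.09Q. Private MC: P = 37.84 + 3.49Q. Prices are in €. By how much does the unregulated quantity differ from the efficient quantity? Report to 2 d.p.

Market equilibrium (private): 37.84 + 3.49Q = 187.46 - 1.09Q → Q_m = 32.6681.
Social marginal cost = private MC + MEC = 52.35 + 5.04Q.
Set SMC = demand: 52.35 + 5.04Q = 187.46 - 1.09Q → Q* = 22.0408.
Gap = |32.6681 − 22.0408| = 10.6273.

10.63 units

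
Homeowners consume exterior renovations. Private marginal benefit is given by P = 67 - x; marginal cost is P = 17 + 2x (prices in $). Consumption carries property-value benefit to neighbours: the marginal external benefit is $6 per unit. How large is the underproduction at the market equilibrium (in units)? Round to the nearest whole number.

Market equilibrium (private): 17 + 2x = 67 - x → x_m = 16.6667.
Social marginal benefit = demand + MEB = 73 - x.
Set SMB = MC: 73 - x = 17 + 2x → x* = 18.6667.
Gap = |16.6667 − 18.6667| = 2.0000.

2 units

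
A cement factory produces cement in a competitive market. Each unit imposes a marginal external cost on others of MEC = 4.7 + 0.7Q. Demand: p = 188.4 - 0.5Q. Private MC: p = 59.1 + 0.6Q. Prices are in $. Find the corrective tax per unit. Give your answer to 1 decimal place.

Social marginal cost = private MC + MEC = 63.8 + 1.3Q.
Set SMC = demand: 63.8 + 1.3Q = 188.4 - 0.5Q → Q* = 69.2222.
The Pigouvian tax equals MEC at Q*: 4.7 + 0.7×69.2222 = 53.1555.

tax = $53.2 per unit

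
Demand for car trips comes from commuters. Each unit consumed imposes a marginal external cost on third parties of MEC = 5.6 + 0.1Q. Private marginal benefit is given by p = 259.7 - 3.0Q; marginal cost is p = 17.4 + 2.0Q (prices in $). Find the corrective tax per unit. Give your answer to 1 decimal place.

Social marginal benefit = demand − MEC = 254.1 - 3.1Q.
Set SMB = MC: 254.1 - 3.1Q = 17.4 + 2.0Q → Q* = 46.4118.
The Pigouvian tax equals MEC at Q*: 5.6 + 0.1×46.4118 = 10.2412.

tax = $10.2 per unit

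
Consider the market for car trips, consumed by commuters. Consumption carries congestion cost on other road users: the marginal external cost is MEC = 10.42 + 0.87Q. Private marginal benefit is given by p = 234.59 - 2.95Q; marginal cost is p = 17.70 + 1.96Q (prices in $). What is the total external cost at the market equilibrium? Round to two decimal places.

Market equilibrium (private): 17.70 + 1.96Q = 234.59 - 2.95Q → Q_m = 44.1731.
Total external cost = ∫₀^{Q_m} (10.42 + 0.87Q) dQ = 10.42×44.1731 + ½×0.87×44.1731² = 1309.0830.

$1309.08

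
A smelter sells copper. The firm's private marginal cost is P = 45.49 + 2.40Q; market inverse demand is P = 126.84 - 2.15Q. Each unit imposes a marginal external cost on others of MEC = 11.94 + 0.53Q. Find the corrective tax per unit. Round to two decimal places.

tax = 19.18 per unit

Social marginal cost = private MC + MEC = 57.43 + 2.93Q.
Set SMC = demand: 57.43 + 2.93Q = 126.84 - 2.15Q → Q* = 13.6634.
The Pigouvian tax equals MEC at Q*: 11.94 + 0.53×13.6634 = 19.1816.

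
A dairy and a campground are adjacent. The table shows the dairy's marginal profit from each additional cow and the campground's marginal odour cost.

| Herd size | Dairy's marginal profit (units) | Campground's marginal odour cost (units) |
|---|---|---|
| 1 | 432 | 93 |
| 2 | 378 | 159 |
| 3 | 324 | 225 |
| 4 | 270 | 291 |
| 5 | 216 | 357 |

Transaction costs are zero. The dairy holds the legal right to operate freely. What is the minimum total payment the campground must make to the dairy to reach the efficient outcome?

486

Left alone the dairy would choose level 5 (marginal profit stays positive).
Efficient level: k* = 3 (marginal profit ≥ marginal odour cost through 3).
The campground must at least cover the dairy's forgone profit from cutting 5→3: 270 + 216 = 486.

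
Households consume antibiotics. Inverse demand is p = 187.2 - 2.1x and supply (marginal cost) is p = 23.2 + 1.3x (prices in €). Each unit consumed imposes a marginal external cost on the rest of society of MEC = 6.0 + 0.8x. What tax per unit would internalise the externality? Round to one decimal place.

Social marginal benefit = demand − MEC = 181.2 - 2.9x.
Set SMB = MC: 181.2 - 2.9x = 23.2 + 1.3x → x* = 37.6190.
The Pigouvian tax equals MEC at x*: 6.0 + 0.8×37.6190 = 36.0952.

tax = €36.1 per unit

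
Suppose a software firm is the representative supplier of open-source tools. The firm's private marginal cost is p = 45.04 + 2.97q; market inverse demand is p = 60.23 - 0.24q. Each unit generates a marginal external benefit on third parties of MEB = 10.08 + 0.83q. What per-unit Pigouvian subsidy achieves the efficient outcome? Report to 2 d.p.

subsidy = 18.89 per unit

Social marginal cost = private MC − MEB = 34.96 + 2.14q.
Set SMC = demand: 34.96 + 2.14q = 60.23 - 0.24q → q* = 10.6176.
The Pigouvian subsidy equals MEB at q*: 10.08 + 0.83×10.6176 = 18.8926.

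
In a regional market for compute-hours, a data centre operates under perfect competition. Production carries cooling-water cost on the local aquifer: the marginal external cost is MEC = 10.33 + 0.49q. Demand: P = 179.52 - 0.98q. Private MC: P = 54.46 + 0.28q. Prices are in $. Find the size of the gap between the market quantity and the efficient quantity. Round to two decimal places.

33.69 units

Market equilibrium (private): 54.46 + 0.28q = 179.52 - 0.98q → q_m = 99.2540.
Social marginal cost = private MC + MEC = 64.79 + 0.77q.
Set SMC = demand: 64.79 + 0.77q = 179.52 - 0.98q → q* = 65.5600.
Gap = |99.2540 − 65.5600| = 33.6940.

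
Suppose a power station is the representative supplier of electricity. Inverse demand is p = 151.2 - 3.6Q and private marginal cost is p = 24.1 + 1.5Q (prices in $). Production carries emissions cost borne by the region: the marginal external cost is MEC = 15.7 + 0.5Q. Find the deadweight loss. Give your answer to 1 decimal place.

Market equilibrium (private): 24.1 + 1.5Q = 151.2 - 3.6Q → Q_m = 24.9216.
Social marginal cost = private MC + MEC = 39.8 + 2.0Q.
Set SMC = demand: 39.8 + 2.0Q = 151.2 - 3.6Q → Q* = 19.8929.
The welfare-loss triangle has base |Q_m − Q*| and height MEC(Q_m) (the vertical gap between SMC and demand is zero at Q* and MEC at Q_m).
DWL = ½ × 5.0287 × 28.1608 = 70.8061.

DWL = $70.8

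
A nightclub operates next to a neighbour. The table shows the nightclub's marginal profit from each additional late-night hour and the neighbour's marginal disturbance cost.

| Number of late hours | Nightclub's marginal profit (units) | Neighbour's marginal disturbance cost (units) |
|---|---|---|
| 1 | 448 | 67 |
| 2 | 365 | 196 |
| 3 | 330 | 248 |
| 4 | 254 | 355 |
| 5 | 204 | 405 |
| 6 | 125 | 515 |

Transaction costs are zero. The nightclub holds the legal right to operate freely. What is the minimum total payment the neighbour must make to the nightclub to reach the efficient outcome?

583

Left alone the nightclub would choose level 6 (marginal profit stays positive).
Efficient level: k* = 3 (marginal profit ≥ marginal disturbance cost through 3).
The neighbour must at least cover the nightclub's forgone profit from cutting 6→3: 254 + 204 + 125 = 583.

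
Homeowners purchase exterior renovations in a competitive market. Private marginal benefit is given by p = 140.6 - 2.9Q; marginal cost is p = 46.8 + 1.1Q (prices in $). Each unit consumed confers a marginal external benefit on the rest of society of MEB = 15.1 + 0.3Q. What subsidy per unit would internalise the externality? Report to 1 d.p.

subsidy = $23.9 per unit

Social marginal benefit = demand + MEB = 155.7 - 2.6Q.
Set SMB = MC: 155.7 - 2.6Q = 46.8 + 1.1Q → Q* = 29.4324.
The Pigouvian subsidy equals MEB at Q*: 15.1 + 0.3×29.4324 = 23.9297.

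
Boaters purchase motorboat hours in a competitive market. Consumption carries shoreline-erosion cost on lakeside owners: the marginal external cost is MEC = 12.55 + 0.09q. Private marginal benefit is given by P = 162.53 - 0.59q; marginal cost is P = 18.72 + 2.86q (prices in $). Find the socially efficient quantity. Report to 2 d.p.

q* = 37.08

Social marginal benefit = demand − MEC = 149.98 - 0.68q.
Set SMB = MC: 149.98 - 0.68q = 18.72 + 2.86q → q* = 37.0791.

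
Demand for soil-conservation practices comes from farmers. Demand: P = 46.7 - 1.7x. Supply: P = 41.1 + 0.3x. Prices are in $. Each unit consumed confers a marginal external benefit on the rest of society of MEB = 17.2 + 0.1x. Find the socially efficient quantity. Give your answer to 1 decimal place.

x* = 12.0

Social marginal benefit = demand + MEB = 63.9 - 1.6x.
Set SMB = MC: 63.9 - 1.6x = 41.1 + 0.3x → x* = 12.0000.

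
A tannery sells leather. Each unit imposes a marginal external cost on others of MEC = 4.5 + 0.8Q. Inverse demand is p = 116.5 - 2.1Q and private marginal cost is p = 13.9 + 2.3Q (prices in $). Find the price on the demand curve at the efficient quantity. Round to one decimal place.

P = $76.9

Social marginal cost = private MC + MEC = 18.4 + 3.1Q.
Set SMC = demand: 18.4 + 3.1Q = 116.5 - 2.1Q → Q* = 18.8654.
Consumer price on the demand curve at Q*: 116.5 − 2.1×18.8654 = 76.8827.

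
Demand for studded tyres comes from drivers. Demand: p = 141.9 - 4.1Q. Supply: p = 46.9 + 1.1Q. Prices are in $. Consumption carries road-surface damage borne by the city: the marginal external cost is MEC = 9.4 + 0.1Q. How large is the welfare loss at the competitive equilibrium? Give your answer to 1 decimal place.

Market equilibrium (private): 46.9 + 1.1Q = 141.9 - 4.1Q → Q_m = 18.2692.
Social marginal benefit = demand − MEC = 132.5 - 4.2Q.
Set SMB = MC: 132.5 - 4.2Q = 46.9 + 1.1Q → Q* = 16.1509.
The loss is the area between SMB and MC from Q* to Q_m; with linear curves that's a triangle of height MEC(Q_m).
DWL = ½ × 2.1183 × 11.2269 = 11.8910.

DWL = $11.9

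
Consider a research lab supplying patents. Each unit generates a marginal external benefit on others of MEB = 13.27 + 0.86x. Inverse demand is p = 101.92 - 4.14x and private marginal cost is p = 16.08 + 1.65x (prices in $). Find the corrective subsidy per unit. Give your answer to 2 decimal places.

subsidy = $30.56 per unit

Social marginal cost = private MC − MEB = 2.81 + 0.79x.
Set SMC = demand: 2.81 + 0.79x = 101.92 - 4.14x → x* = 20.1034.
The Pigouvian subsidy equals MEB at x*: 13.27 + 0.86×20.1034 = 30.5589.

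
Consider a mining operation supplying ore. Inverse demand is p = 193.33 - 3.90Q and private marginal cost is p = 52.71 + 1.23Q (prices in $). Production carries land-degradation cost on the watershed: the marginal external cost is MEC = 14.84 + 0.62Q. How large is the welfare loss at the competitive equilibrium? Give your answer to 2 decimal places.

DWL = $88.13

Market equilibrium (private): 52.71 + 1.23Q = 193.33 - 3.90Q → Q_m = 27.4113.
Social marginal cost = private MC + MEC = 67.55 + 1.85Q.
Set SMC = demand: 67.55 + 1.85Q = 193.33 - 3.90Q → Q* = 21.8748.
The welfare-loss triangle has base |Q_m − Q*| and height MEC(Q_m) (the vertical gap between SMC and demand is zero at Q* and MEC at Q_m).
DWL = ½ × 5.5365 × 31.8350 = 88.1272.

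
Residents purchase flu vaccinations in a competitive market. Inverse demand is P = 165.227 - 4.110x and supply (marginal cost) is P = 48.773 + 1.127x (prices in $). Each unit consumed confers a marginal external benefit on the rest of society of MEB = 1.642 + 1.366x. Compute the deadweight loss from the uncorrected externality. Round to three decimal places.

DWL = $132.410

Market equilibrium (private): 48.773 + 1.127x = 165.227 - 4.110x → x_m = 22.2368.
Social marginal benefit = demand + MEB = 166.869 - 2.744x.
Set SMB = MC: 166.869 - 2.744x = 48.773 + 1.127x → x* = 30.5079.
Between x* and x_m the wedge SMB − MC runs linearly from 0 to MEB(x_m), so the loss is a triangle.
DWL = ½ × 8.2711 × 32.0174 = 132.4096.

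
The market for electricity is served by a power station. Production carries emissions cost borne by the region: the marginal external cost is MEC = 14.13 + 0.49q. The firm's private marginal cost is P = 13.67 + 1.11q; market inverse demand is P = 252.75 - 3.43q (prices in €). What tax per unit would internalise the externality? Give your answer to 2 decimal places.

tax = €36.04 per unit

Social marginal cost = private MC + MEC = 27.80 + 1.60q.
Set SMC = demand: 27.80 + 1.60q = 252.75 - 3.43q → q* = 44.7217.
The Pigouvian tax equals MEC at q*: 14.13 + 0.49×44.7217 = 36.0436.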